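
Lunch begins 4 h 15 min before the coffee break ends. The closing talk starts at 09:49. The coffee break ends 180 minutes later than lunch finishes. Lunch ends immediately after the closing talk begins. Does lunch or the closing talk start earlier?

Lunch ends at 09:49.
The coffee break ends at 09:49 + 180 min = 12:49.
Lunch starts at 12:49 − 255 min = 08:34.
Lunch starts at 08:34 and the closing talk starts at 09:49, so lunch is first.

lunch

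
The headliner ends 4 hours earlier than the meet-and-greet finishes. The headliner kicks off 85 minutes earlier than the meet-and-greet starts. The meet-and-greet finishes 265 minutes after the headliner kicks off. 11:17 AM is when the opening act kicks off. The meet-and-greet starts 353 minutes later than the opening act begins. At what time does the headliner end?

4:10 PM

The meet-and-greet starts at 11:17 AM + 353 min = 5:10 PM.
The headliner starts at 5:10 PM − 85 min = 3:45 PM.
The meet-and-greet ends at 3:45 PM + 265 min = 8:10 PM.
The headliner ends at 8:10 PM − 240 min = 4:10 PM.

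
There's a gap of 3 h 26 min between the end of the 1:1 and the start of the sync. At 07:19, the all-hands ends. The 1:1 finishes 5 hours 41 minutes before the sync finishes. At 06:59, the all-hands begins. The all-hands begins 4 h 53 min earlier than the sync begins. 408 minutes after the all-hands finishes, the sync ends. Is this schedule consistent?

Yes

The sync ends at 07:19 + 408 min = 14:07.
The 1:1 ends at 14:07 − 341 min = 08:26.
The sync starts at 08:26 + 206 min = 11:52.
The all-hands starts at 11:52 − 293 min = 06:59.
That matches the stated 06:59, so the schedule is consistent.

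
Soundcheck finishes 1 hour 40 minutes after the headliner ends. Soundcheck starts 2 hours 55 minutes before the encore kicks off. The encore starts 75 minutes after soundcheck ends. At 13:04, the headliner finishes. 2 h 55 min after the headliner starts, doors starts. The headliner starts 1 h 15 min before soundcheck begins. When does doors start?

Soundcheck ends at 13:04 + 100 min = 14:44.
The encore starts at 14:44 + 75 min = 15:59.
Soundcheck starts at 15:59 − 175 min = 13:04.
The headliner starts at 13:04 − 75 min = 11:49.
Doors starts at 11:49 + 175 min = 14:44.

14:44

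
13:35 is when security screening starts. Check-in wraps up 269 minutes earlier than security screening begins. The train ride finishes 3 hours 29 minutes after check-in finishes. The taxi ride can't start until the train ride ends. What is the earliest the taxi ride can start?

12:35

Check-in ends at 13:35 − 269 min = 09:06.
The train ride ends at 09:06 + 209 min = 12:35.
The taxi ride is bounded by the train ride, so the earliest it can start is 12:35.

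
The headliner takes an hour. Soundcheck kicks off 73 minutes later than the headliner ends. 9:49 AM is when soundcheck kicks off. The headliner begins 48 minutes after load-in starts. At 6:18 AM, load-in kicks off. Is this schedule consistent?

The headliner starts at 6:18 AM + 48 min = 7:06 AM.
The headliner ends at 7:06 AM + 60 min = 8:06 AM.
Soundcheck starts at 8:06 AM + 73 min = 9:19 AM.
But soundcheck is also said to start at 9:49 AM — a 30-minute conflict.

No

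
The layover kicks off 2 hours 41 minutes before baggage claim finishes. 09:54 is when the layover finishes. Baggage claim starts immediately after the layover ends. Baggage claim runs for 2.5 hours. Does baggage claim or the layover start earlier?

Baggage claim starts at 09:54.
Baggage claim ends at 09:54 + 150 min = 12:24.
The layover starts at 12:24 − 161 min = 09:43.
Baggage claim starts at 09:54 and the layover starts at 09:43, so the layover is first.

the layover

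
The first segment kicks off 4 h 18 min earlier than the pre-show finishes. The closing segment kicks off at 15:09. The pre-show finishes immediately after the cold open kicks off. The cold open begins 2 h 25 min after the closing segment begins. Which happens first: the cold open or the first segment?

The cold open starts at 15:09 + 145 min = 17:34.
So the pre-show ends at 17:34.
The first segment starts at 17:34 − 258 min = 13:16.
The cold open starts at 17:34 and the first segment starts at 13:16, so the first segment is first.

the first segment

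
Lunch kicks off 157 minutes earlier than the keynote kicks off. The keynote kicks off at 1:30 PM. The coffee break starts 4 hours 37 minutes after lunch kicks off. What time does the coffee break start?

Lunch starts at 1:30 PM − 157 min = 10:53 AM.
The coffee break starts at 10:53 AM + 277 min = 3:30 PM.

3:30 PM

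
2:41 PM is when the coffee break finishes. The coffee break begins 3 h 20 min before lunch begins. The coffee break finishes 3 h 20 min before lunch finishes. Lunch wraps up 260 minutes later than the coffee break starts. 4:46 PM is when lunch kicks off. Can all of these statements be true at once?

No

The coffee break starts at 4:46 PM − 200 min = 1:26 PM.
Lunch ends at 1:26 PM + 260 min = 5:46 PM.
The coffee break ends at 5:46 PM − 200 min = 2:26 PM.
But the coffee break is also said to end at 2:41 PM — a 15-minute conflict.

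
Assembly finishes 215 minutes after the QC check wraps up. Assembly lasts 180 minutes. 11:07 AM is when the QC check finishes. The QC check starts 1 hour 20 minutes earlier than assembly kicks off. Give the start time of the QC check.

10:22 AM

Assembly ends at 11:07 AM + 215 min = 2:42 PM.
Assembly starts at 2:42 PM − 180 min = 11:42 AM.
The QC check starts at 11:42 AM − 80 min = 10:22 AM.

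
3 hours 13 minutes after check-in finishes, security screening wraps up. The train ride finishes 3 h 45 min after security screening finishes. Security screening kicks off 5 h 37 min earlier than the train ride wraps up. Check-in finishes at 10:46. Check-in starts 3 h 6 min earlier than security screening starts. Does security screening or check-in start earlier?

check-in

Security screening ends at 10:46 + 193 min = 13:59.
The train ride ends at 13:59 + 225 min = 17:44.
Security screening starts at 17:44 − 337 min = 12:07.
Check-in starts at 12:07 − 186 min = 09:01.
Security screening starts at 12:07 and check-in starts at 09:01, so check-in is first.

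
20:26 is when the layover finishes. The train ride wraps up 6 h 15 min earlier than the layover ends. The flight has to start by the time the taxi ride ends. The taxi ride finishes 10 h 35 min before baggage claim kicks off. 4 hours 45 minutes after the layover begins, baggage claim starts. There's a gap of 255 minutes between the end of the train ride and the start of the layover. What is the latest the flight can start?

12:36

The train ride ends at 20:26 − 375 min = 14:11.
The layover starts at 14:11 + 255 min = 18:26.
Baggage claim starts at 18:26 + 285 min = 23:11.
The taxi ride ends at 23:11 − 635 min = 12:36.
The flight is bounded by the taxi ride, so the latest it can start is 12:36.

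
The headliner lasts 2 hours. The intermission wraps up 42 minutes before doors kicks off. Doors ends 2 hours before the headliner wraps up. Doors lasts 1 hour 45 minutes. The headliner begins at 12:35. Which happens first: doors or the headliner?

doors

The headliner ends at 12:35 + 120 min = 14:35.
Doors ends at 14:35 − 120 min = 12:35.
Doors starts at 12:35 − 105 min = 10:50.
Doors starts at 10:50 and the headliner starts at 12:35, so doors is first.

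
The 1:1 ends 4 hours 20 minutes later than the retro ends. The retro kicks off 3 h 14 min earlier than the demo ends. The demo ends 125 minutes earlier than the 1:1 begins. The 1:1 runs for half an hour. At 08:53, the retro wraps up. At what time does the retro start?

07:24

The 1:1 ends at 08:53 + 260 min = 13:13.
The 1:1 starts at 13:13 − 30 min = 12:43.
The demo ends at 12:43 − 125 min = 10:38.
The retro starts at 10:38 − 194 min = 07:24.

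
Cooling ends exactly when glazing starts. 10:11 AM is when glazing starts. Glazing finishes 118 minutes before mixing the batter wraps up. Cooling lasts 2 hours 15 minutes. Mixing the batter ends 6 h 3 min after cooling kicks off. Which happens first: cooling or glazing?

Cooling ends at 10:11 AM.
Cooling starts at 10:11 AM − 135 min = 7:56 AM.
Cooling starts at 7:56 AM and glazing starts at 10:11 AM, so cooling is first.

cooling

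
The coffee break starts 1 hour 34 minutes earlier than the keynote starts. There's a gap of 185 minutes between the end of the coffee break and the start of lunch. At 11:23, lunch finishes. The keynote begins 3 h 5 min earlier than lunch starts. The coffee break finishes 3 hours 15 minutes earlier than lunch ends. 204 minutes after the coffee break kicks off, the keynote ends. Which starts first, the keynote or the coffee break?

The coffee break ends at 11:23 − 195 min = 08:08.
Lunch starts at 08:08 + 185 min = 11:13.
The keynote starts at 11:13 − 185 min = 08:08.
The coffee break starts at 08:08 − 94 min = 06:34.
The keynote starts at 08:08 and the coffee break starts at 06:34, so the coffee break is first.

the coffee break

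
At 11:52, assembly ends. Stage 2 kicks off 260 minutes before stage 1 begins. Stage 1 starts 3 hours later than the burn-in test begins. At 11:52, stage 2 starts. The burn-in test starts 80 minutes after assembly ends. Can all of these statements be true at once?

The burn-in test starts at 11:52 + 80 min = 13:12.
Stage 1 starts at 13:12 + 180 min = 16:12.
Stage 2 starts at 16:12 − 260 min = 11:52.
That matches the stated 11:52, so the schedule is consistent.

Yes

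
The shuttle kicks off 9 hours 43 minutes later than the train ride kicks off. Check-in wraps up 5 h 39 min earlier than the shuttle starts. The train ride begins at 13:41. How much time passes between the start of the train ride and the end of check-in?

4 h 4 min

The shuttle starts at 13:41 + 583 min = 23:24.
Check-in ends at 23:24 − 339 min = 17:45.
From 13:41 to 17:45 is 4 h 4 min.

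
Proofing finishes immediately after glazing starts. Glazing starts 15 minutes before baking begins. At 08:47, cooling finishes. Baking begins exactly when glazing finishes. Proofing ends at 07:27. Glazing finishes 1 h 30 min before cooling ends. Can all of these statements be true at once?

No

Glazing ends at 08:47 − 90 min = 07:17.
So baking starts at 07:17.
Glazing starts at 07:17 − 15 min = 07:02.
So proofing ends at 07:02.
But proofing is also said to end at 07:27 — a 25-minute conflict.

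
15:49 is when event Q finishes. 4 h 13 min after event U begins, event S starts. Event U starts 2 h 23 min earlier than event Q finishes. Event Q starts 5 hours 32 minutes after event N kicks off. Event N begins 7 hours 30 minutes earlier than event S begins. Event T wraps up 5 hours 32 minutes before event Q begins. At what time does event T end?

Event U starts at 15:49 − 143 min = 13:26.
Event S starts at 13:26 + 253 min = 17:39.
Event N starts at 17:39 − 450 min = 10:09.
Event Q starts at 10:09 + 332 min = 15:41.
Event T ends at 15:41 − 332 min = 10:09.

10:09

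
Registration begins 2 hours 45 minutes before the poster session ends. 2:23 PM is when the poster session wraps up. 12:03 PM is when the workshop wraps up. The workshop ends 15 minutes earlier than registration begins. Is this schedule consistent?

No

Registration starts at 2:23 PM − 165 min = 11:38 AM.
The workshop ends at 11:38 AM − 15 min = 11:23 AM.
But the workshop is also said to end at 12:03 PM — a 40-minute conflict.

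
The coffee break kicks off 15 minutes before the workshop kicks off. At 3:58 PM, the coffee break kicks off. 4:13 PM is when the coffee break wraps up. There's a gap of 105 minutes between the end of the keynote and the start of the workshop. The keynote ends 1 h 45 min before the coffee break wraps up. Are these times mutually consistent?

Yes

The keynote ends at 4:13 PM − 105 min = 2:28 PM.
The workshop starts at 2:28 PM + 105 min = 4:13 PM.
The coffee break starts at 4:13 PM − 15 min = 3:58 PM.
That matches the stated 3:58 PM, so the schedule is consistent.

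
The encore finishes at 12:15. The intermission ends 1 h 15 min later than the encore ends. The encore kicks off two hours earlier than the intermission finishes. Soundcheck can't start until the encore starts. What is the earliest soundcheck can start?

11:30

The intermission ends at 12:15 + 75 min = 13:30.
The encore starts at 13:30 − 120 min = 11:30.
Soundcheck is bounded by the encore, so the earliest it can start is 11:30.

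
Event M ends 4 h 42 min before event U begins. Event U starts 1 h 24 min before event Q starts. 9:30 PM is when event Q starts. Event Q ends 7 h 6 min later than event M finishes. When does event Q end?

10:30 PM

Event U starts at 9:30 PM − 84 min = 8:06 PM.
Event M ends at 8:06 PM − 282 min = 3:24 PM.
Event Q ends at 3:24 PM + 426 min = 10:30 PM.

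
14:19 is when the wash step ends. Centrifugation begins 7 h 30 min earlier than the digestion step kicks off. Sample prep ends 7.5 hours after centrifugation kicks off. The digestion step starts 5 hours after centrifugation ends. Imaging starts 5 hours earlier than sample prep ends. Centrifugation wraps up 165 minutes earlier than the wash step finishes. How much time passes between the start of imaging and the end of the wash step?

Centrifugation ends at 14:19 − 165 min = 11:34.
The digestion step starts at 11:34 + 300 min = 16:34.
Centrifugation starts at 16:34 − 450 min = 09:04.
Sample prep ends at 09:04 + 450 min = 16:34.
Imaging starts at 16:34 − 300 min = 11:34.
From 11:34 to 14:19 is 2 h 45 min.

2 h 45 min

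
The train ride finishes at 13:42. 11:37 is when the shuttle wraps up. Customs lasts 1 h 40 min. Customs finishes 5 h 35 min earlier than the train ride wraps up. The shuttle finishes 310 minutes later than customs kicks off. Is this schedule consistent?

Yes

Customs ends at 13:42 − 335 min = 08:07.
Customs starts at 08:07 − 100 min = 06:27.
The shuttle ends at 06:27 + 310 min = 11:37.
That matches the stated 11:37, so the schedule is consistent.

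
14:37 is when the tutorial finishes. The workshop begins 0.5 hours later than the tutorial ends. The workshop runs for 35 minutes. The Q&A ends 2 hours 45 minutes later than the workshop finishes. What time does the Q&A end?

The workshop starts at 14:37 + 30 min = 15:07.
The workshop ends at 15:07 + 35 min = 15:42.
The Q&A ends at 15:42 + 165 min = 18:27.

18:27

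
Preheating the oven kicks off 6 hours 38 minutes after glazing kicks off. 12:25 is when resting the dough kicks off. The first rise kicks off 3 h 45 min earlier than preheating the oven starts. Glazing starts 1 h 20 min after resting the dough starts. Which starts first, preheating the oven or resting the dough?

Glazing starts at 12:25 + 80 min = 13:45.
Preheating the oven starts at 13:45 + 398 min = 20:23.
Preheating the oven starts at 20:23 and resting the dough starts at 12:25, so resting the dough is first.

resting the dough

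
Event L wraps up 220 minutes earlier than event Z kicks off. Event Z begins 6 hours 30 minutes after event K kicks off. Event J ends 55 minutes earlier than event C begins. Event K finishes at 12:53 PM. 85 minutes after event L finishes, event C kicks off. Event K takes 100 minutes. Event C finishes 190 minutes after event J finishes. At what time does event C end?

5:43 PM

Event K starts at 12:53 PM − 100 min = 11:13 AM.
Event Z starts at 11:13 AM + 390 min = 5:43 PM.
Event L ends at 5:43 PM − 220 min = 2:03 PM.
Event C starts at 2:03 PM + 85 min = 3:28 PM.
Event J ends at 3:28 PM − 55 min = 2:33 PM.
Event C ends at 2:33 PM + 190 min = 5:43 PM.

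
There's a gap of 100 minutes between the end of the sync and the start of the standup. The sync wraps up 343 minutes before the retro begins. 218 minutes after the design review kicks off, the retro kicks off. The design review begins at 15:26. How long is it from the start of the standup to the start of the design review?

25 minutes

The retro starts at 15:26 + 218 min = 19:04.
The sync ends at 19:04 − 343 min = 13:21.
The standup starts at 13:21 + 100 min = 15:01.
From 15:01 to 15:26 is 25 minutes.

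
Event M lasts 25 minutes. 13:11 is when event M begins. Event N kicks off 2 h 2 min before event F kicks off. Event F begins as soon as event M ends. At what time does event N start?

11:34

Event M ends at 13:11 + 25 min = 13:36.
So event F starts at 13:36.
Event N starts at 13:36 − 122 min = 11:34.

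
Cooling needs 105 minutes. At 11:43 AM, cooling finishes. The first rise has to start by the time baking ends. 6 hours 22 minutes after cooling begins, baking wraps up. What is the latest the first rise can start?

Cooling starts at 11:43 AM − 105 min = 9:58 AM.
Baking ends at 9:58 AM + 382 min = 4:20 PM.
The first rise is bounded by baking, so the latest it can start is 4:20 PM.

4:20 PM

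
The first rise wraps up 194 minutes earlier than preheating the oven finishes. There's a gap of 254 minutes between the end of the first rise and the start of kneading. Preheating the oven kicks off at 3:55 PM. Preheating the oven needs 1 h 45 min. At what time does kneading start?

6:40 PM

Preheating the oven ends at 3:55 PM + 105 min = 5:40 PM.
The first rise ends at 5:40 PM − 194 min = 2:26 PM.
Kneading starts at 2:26 PM + 254 min = 6:40 PM.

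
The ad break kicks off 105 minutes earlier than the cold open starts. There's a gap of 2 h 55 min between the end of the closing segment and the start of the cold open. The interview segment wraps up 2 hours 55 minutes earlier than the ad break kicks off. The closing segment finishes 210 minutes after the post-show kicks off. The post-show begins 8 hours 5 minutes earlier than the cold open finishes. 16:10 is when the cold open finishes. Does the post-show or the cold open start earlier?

the post-show

The post-show starts at 16:10 − 485 min = 08:05.
The closing segment ends at 08:05 + 210 min = 11:35.
The cold open starts at 11:35 + 175 min = 14:30.
The post-show starts at 08:05 and the cold open starts at 14:30, so the post-show is first.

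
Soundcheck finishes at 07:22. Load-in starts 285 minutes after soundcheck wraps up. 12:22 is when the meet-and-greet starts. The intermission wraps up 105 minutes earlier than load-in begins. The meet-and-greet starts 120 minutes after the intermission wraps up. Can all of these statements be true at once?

Yes

Load-in starts at 07:22 + 285 min = 12:07.
The intermission ends at 12:07 − 105 min = 10:22.
The meet-and-greet starts at 10:22 + 120 min = 12:22.
That matches the stated 12:22, so the schedule is consistent.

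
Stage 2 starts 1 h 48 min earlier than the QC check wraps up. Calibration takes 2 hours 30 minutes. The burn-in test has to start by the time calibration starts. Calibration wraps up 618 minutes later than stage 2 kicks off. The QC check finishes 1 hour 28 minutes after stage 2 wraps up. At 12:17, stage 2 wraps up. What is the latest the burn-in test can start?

19:45

The QC check ends at 12:17 + 88 min = 13:45.
Stage 2 starts at 13:45 − 108 min = 11:57.
Calibration ends at 11:57 + 618 min = 22:15.
Calibration starts at 22:15 − 150 min = 19:45.
The burn-in test is bounded by calibration, so the latest it can start is 19:45.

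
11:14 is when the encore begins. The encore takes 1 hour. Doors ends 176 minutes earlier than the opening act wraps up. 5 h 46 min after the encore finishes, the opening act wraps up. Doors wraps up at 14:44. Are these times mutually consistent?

No

The encore ends at 11:14 + 60 min = 12:14.
The opening act ends at 12:14 + 346 min = 18:00.
Doors ends at 18:00 − 176 min = 15:04.
But doors is also said to end at 14:44 — a 20-minute conflict.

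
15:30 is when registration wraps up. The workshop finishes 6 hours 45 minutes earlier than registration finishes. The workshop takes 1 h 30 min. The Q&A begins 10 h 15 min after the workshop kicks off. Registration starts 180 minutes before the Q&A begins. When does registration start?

The workshop ends at 15:30 − 405 min = 08:45.
The workshop starts at 08:45 − 90 min = 07:15.
The Q&A starts at 07:15 + 615 min = 17:30.
Registration starts at 17:30 − 180 min = 14:30.

14:30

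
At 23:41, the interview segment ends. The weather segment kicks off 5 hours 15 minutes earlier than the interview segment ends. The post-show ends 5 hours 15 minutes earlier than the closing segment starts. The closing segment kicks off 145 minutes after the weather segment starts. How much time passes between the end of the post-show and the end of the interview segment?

8 h 5 min

The weather segment starts at 23:41 − 315 min = 18:26.
The closing segment starts at 18:26 + 145 min = 20:51.
The post-show ends at 20:51 − 315 min = 15:36.
From 15:36 to 23:41 is 8 h 5 min.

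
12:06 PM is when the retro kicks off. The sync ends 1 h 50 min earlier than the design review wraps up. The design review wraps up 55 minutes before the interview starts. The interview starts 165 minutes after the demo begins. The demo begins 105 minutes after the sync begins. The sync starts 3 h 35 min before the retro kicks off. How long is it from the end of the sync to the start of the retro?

The sync starts at 12:06 PM − 215 min = 8:31 AM.
The demo starts at 8:31 AM + 105 min = 10:16 AM.
The interview starts at 10:16 AM + 165 min = 1:01 PM.
The design review ends at 1:01 PM − 55 min = 12:06 PM.
The sync ends at 12:06 PM − 110 min = 10:16 AM.
From 10:16 AM to 12:06 PM is 1 hour 50 minutes.

1 hour 50 minutes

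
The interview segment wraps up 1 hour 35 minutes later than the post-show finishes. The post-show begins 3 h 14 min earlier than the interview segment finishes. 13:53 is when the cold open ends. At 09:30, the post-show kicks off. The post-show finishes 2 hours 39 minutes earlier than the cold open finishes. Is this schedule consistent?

No

The post-show ends at 13:53 − 159 min = 11:14.
The interview segment ends at 11:14 + 95 min = 12:49.
The post-show starts at 12:49 − 194 min = 09:35.
But the post-show is also said to start at 09:30 — a 5-minute conflict.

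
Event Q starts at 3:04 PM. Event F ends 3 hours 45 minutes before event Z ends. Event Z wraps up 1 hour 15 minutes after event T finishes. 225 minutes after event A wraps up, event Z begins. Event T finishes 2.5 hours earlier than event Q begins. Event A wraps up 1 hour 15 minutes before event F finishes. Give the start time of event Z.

12:34 PM

Event T ends at 3:04 PM − 150 min = 12:34 PM.
Event Z ends at 12:34 PM + 75 min = 1:49 PM.
Event F ends at 1:49 PM − 225 min = 10:04 AM.
Event A ends at 10:04 AM − 75 min = 8:49 AM.
Event Z starts at 8:49 AM + 225 min = 12:34 PM.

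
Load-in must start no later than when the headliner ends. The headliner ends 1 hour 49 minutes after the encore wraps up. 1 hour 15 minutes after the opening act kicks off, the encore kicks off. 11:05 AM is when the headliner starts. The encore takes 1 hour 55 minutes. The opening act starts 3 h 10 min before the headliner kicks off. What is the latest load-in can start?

The opening act starts at 11:05 AM − 190 min = 7:55 AM.
The encore starts at 7:55 AM + 75 min = 9:10 AM.
The encore ends at 9:10 AM + 115 min = 11:05 AM.
The headliner ends at 11:05 AM + 109 min = 12:54 PM.
Load-in is bounded by the headliner, so the latest it can start is 12:54 PM.

12:54 PM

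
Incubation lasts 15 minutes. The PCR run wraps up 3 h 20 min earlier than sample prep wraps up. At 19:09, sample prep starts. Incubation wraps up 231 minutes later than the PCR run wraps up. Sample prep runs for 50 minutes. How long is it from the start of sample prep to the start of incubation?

1 h 6 min

Sample prep ends at 19:09 + 50 min = 19:59.
The PCR run ends at 19:59 − 200 min = 16:39.
Incubation ends at 16:39 + 231 min = 20:30.
Incubation starts at 20:30 − 15 min = 20:15.
From 19:09 to 20:15 is 1 h 6 min.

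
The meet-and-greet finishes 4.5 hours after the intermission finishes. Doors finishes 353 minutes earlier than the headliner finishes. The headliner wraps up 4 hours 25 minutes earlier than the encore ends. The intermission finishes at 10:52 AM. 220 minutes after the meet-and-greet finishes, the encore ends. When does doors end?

The meet-and-greet ends at 10:52 AM + 270 min = 3:22 PM.
The encore ends at 3:22 PM + 220 min = 7:02 PM.
The headliner ends at 7:02 PM − 265 min = 2:37 PM.
Doors ends at 2:37 PM − 353 min = 8:44 AM.

8:44 AM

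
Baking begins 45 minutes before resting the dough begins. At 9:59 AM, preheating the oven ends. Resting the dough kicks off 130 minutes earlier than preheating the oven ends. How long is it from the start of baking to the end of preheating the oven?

Resting the dough starts at 9:59 AM − 130 min = 7:49 AM.
Baking starts at 7:49 AM − 45 min = 7:04 AM.
From 7:04 AM to 9:59 AM is 175 minutes.

175 minutes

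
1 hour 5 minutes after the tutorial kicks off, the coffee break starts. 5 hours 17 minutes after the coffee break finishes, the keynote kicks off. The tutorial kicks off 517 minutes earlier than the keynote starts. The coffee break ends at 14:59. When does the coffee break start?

The keynote starts at 14:59 + 317 min = 20:16.
The tutorial starts at 20:16 − 517 min = 11:39.
The coffee break starts at 11:39 + 65 min = 12:44.

12:44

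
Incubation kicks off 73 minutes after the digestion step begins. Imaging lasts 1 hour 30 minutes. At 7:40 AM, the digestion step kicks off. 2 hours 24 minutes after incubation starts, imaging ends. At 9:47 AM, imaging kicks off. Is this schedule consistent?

Incubation starts at 7:40 AM + 73 min = 8:53 AM.
Imaging ends at 8:53 AM + 144 min = 11:17 AM.
Imaging starts at 11:17 AM − 90 min = 9:47 AM.
That matches the stated 9:47 AM, so the schedule is consistent.

Yes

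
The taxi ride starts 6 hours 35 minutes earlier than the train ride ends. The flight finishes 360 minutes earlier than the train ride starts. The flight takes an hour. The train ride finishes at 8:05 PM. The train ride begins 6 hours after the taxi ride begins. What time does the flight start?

12:30 PM

The taxi ride starts at 8:05 PM − 395 min = 1:30 PM.
The train ride starts at 1:30 PM + 360 min = 7:30 PM.
The flight ends at 7:30 PM − 360 min = 1:30 PM.
The flight starts at 1:30 PM − 60 min = 12:30 PM.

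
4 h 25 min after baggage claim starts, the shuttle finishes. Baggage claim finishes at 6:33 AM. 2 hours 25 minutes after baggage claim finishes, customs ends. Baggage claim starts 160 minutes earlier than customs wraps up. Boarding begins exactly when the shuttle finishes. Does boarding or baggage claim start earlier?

Customs ends at 6:33 AM + 145 min = 8:58 AM.
Baggage claim starts at 8:58 AM − 160 min = 6:18 AM.
The shuttle ends at 6:18 AM + 265 min = 10:43 AM.
So boarding starts at 10:43 AM.
Boarding starts at 10:43 AM and baggage claim starts at 6:18 AM, so baggage claim is first.

baggage claim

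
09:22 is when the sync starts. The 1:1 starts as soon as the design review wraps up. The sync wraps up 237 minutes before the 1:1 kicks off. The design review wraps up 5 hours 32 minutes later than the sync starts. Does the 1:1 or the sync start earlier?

the sync

The design review ends at 09:22 + 332 min = 14:54.
So the 1:1 starts at 14:54.
The 1:1 starts at 14:54 and the sync starts at 09:22, so the sync is first.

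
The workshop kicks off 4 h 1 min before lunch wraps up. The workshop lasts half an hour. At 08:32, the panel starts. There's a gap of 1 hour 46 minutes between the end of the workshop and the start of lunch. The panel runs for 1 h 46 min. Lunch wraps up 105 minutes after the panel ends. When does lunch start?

The panel ends at 08:32 + 106 min = 10:18.
Lunch ends at 10:18 + 105 min = 12:03.
The workshop starts at 12:03 − 241 min = 08:02.
The workshop ends at 08:02 + 30 min = 08:32.
Lunch starts at 08:32 + 106 min = 10:18.

10:18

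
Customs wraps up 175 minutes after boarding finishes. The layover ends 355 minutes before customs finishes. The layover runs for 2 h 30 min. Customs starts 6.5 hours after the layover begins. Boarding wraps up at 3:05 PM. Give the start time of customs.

Customs ends at 3:05 PM + 175 min = 6:00 PM.
The layover ends at 6:00 PM − 355 min = 12:05 PM.
The layover starts at 12:05 PM − 150 min = 9:35 AM.
Customs starts at 9:35 AM + 390 min = 4:05 PM.

4:05 PM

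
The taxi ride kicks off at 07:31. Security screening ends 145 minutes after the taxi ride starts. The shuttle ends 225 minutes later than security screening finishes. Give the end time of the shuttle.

13:41

Security screening ends at 07:31 + 145 min = 09:56.
The shuttle ends at 09:56 + 225 min = 13:41.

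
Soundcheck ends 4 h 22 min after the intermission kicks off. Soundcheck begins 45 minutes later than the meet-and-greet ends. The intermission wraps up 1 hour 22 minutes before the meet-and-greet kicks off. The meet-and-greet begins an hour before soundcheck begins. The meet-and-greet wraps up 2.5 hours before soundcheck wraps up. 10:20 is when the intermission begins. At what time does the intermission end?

10:35

Soundcheck ends at 10:20 + 262 min = 14:42.
The meet-and-greet ends at 14:42 − 150 min = 12:12.
Soundcheck starts at 12:12 + 45 min = 12:57.
The meet-and-greet starts at 12:57 − 60 min = 11:57.
The intermission ends at 11:57 − 82 min = 10:35.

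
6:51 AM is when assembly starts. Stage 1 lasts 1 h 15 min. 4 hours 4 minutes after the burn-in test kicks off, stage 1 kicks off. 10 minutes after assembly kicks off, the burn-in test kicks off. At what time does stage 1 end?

The burn-in test starts at 6:51 AM + 10 min = 7:01 AM.
Stage 1 starts at 7:01 AM + 244 min = 11:05 AM.
Stage 1 ends at 11:05 AM + 75 min = 12:20 PM.

12:20 PM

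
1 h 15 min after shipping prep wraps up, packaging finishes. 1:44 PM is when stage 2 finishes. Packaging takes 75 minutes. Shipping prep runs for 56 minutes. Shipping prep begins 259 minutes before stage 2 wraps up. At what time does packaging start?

Shipping prep starts at 1:44 PM − 259 min = 9:25 AM.
Shipping prep ends at 9:25 AM + 56 min = 10:21 AM.
Packaging ends at 10:21 AM + 75 min = 11:36 AM.
Packaging starts at 11:36 AM − 75 min = 10:21 AM.

10:21 AM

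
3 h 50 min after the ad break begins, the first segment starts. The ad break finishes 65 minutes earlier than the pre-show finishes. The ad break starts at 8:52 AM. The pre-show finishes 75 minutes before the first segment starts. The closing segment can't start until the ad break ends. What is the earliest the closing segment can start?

10:22 AM

The first segment starts at 8:52 AM + 230 min = 12:42 PM.
The pre-show ends at 12:42 PM − 75 min = 11:27 AM.
The ad break ends at 11:27 AM − 65 min = 10:22 AM.
The closing segment is bounded by the ad break, so the earliest it can start is 10:22 AM.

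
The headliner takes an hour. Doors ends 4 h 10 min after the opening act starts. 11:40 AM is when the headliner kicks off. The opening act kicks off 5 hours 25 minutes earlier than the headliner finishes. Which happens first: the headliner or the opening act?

The headliner ends at 11:40 AM + 60 min = 12:40 PM.
The opening act starts at 12:40 PM − 325 min = 7:15 AM.
The headliner starts at 11:40 AM and the opening act starts at 7:15 AM, so the opening act is first.

the opening act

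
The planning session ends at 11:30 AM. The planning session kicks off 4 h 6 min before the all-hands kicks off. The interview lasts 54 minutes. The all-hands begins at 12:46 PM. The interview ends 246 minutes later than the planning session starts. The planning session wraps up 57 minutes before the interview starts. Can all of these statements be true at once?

The planning session starts at 12:46 PM − 246 min = 8:40 AM.
The interview ends at 8:40 AM + 246 min = 12:46 PM.
The interview starts at 12:46 PM − 54 min = 11:52 AM.
The planning session ends at 11:52 AM − 57 min = 10:55 AM.
But the planning session is also said to end at 11:30 AM — a 35-minute conflict.

No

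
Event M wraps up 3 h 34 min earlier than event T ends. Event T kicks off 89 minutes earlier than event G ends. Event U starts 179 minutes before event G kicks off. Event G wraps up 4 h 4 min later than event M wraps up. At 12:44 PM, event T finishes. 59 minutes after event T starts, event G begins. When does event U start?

9:45 AM

Event M ends at 12:44 PM − 214 min = 9:10 AM.
Event G ends at 9:10 AM + 244 min = 1:14 PM.
Event T starts at 1:14 PM − 89 min = 11:45 AM.
Event G starts at 11:45 AM + 59 min = 12:44 PM.
Event U starts at 12:44 PM − 179 min = 9:45 AM.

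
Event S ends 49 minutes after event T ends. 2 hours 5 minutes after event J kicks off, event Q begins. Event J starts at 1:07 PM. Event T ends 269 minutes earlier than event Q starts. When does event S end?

11:32 AM

Event Q starts at 1:07 PM + 125 min = 3:12 PM.
Event T ends at 3:12 PM − 269 min = 10:43 AM.
Event S ends at 10:43 AM + 49 min = 11:32 AM.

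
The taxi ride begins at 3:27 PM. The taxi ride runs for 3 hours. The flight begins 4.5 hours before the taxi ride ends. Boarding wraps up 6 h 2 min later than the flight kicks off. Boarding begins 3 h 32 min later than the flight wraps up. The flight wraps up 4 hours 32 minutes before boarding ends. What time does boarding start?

6:59 PM

The taxi ride ends at 3:27 PM + 180 min = 6:27 PM.
The flight starts at 6:27 PM − 270 min = 1:57 PM.
Boarding ends at 1:57 PM + 362 min = 7:59 PM.
The flight ends at 7:59 PM − 272 min = 3:27 PM.
Boarding starts at 3:27 PM + 212 min = 6:59 PM.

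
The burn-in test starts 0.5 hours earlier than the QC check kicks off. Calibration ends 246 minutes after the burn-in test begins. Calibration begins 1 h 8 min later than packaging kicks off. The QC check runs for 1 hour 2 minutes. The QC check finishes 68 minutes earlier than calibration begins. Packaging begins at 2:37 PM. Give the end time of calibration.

Calibration starts at 2:37 PM + 68 min = 3:45 PM.
The QC check ends at 3:45 PM − 68 min = 2:37 PM.
The QC check starts at 2:37 PM − 62 min = 1:35 PM.
The burn-in test starts at 1:35 PM − 30 min = 1:05 PM.
Calibration ends at 1:05 PM + 246 min = 5:11 PM.

5:11 PM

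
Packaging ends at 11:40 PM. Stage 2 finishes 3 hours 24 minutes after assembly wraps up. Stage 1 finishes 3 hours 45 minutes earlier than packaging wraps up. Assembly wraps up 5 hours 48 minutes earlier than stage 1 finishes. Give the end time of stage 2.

5:31 PM

Stage 1 ends at 11:40 PM − 225 min = 7:55 PM.
Assembly ends at 7:55 PM − 348 min = 2:07 PM.
Stage 2 ends at 2:07 PM + 204 min = 5:31 PM.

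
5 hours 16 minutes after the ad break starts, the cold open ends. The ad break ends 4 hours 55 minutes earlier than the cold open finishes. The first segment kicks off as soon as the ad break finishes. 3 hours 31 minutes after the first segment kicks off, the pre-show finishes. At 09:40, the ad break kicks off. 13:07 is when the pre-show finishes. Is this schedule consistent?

No

The cold open ends at 09:40 + 316 min = 14:56.
The ad break ends at 14:56 − 295 min = 10:01.
So the first segment starts at 10:01.
The pre-show ends at 10:01 + 211 min = 13:32.
But the pre-show is also said to end at 13:07 — a 25-minute conflict.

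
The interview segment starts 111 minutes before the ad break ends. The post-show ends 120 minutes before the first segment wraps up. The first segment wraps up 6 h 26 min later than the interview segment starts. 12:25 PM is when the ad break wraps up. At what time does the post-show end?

3:00 PM

The interview segment starts at 12:25 PM − 111 min = 10:34 AM.
The first segment ends at 10:34 AM + 386 min = 5:00 PM.
The post-show ends at 5:00 PM − 120 min = 3:00 PM.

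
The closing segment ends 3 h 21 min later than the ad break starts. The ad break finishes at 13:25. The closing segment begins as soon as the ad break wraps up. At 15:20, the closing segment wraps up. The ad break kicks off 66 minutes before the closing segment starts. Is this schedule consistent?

The closing segment starts at 13:25.
The ad break starts at 13:25 − 66 min = 12:19.
The closing segment ends at 12:19 + 201 min = 15:40.
But the closing segment is also said to end at 15:20 — a 20-minute conflict.

No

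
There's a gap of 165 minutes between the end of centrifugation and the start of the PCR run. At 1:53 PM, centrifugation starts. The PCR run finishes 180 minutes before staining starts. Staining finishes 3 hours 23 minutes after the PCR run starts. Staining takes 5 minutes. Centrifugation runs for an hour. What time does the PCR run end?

Centrifugation ends at 1:53 PM + 60 min = 2:53 PM.
The PCR run starts at 2:53 PM + 165 min = 5:38 PM.
Staining ends at 5:38 PM + 203 min = 9:01 PM.
Staining starts at 9:01 PM − 5 min = 8:56 PM.
The PCR run ends at 8:56 PM − 180 min = 5:56 PM.

5:56 PM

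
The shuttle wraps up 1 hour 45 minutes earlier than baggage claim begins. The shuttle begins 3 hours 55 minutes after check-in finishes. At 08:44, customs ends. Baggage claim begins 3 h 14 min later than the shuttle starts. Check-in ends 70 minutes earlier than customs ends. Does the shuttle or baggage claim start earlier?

the shuttle

Check-in ends at 08:44 − 70 min = 07:34.
The shuttle starts at 07:34 + 235 min = 11:29.
Baggage claim starts at 11:29 + 194 min = 14:43.
The shuttle starts at 11:29 and baggage claim starts at 14:43, so the shuttle is first.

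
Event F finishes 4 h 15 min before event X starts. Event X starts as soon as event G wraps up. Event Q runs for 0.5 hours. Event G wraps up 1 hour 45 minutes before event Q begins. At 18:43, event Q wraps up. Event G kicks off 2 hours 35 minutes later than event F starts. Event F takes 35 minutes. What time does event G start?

Event Q starts at 18:43 − 30 min = 18:13.
Event G ends at 18:13 − 105 min = 16:28.
So event X starts at 16:28.
Event F ends at 16:28 − 255 min = 12:13.
Event F starts at 12:13 − 35 min = 11:38.
Event G starts at 11:38 + 155 min = 14:13.

14:13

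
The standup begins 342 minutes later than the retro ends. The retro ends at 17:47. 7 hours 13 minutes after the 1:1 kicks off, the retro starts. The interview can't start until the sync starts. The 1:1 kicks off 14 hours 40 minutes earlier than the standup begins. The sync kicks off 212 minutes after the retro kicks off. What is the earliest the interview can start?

19:34

The standup starts at 17:47 + 342 min = 23:29.
The 1:1 starts at 23:29 − 880 min = 08:49.
The retro starts at 08:49 + 433 min = 16:02.
The sync starts at 16:02 + 212 min = 19:34.
The interview is bounded by the sync, so the earliest it can start is 19:34.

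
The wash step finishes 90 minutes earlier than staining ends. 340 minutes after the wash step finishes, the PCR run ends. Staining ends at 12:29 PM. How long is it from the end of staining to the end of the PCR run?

4 h 10 min

The wash step ends at 12:29 PM − 90 min = 10:59 AM.
The PCR run ends at 10:59 AM + 340 min = 4:39 PM.
From 12:29 PM to 4:39 PM is 4 h 10 min.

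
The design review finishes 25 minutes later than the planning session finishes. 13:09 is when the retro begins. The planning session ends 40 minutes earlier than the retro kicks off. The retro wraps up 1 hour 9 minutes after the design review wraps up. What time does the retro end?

14:03

The planning session ends at 13:09 − 40 min = 12:29.
The design review ends at 12:29 + 25 min = 12:54.
The retro ends at 12:54 + 69 min = 14:03.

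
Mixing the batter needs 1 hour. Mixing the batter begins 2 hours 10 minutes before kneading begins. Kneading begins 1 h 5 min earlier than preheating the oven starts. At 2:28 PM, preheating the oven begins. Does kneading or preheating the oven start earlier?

Kneading starts at 2:28 PM − 65 min = 1:23 PM.
Kneading starts at 1:23 PM and preheating the oven starts at 2:28 PM, so kneading is first.

kneading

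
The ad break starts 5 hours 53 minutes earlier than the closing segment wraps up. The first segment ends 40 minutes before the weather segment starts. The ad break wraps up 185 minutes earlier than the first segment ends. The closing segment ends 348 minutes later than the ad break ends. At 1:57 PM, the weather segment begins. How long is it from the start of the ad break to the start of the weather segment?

3 hours 50 minutes

The first segment ends at 1:57 PM − 40 min = 1:17 PM.
The ad break ends at 1:17 PM − 185 min = 10:12 AM.
The closing segment ends at 10:12 AM + 348 min = 4:00 PM.
The ad break starts at 4:00 PM − 353 min = 10:07 AM.
From 10:07 AM to 1:57 PM is 3 hours 50 minutes.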